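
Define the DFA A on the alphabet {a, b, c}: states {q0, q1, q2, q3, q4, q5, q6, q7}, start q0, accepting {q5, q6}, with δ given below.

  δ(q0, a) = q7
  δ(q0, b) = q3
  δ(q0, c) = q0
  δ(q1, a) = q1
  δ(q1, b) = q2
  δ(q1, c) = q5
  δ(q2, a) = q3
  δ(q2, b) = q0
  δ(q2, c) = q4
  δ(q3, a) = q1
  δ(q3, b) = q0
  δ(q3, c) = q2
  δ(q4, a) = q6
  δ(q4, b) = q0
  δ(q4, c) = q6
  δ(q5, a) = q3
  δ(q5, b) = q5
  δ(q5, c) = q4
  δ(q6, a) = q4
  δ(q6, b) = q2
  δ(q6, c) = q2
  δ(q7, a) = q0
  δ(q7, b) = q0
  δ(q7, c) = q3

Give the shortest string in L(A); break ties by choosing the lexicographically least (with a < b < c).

bac

A breadth-first search from q0 reaches an accepting state first via the path q0 → q3 → q1 → q5 on input bac.
No string of length < 3 is accepted (BFS exhausts all shorter strings without reaching an accepting state), and bac is the lexicographically least accepting string of length 3.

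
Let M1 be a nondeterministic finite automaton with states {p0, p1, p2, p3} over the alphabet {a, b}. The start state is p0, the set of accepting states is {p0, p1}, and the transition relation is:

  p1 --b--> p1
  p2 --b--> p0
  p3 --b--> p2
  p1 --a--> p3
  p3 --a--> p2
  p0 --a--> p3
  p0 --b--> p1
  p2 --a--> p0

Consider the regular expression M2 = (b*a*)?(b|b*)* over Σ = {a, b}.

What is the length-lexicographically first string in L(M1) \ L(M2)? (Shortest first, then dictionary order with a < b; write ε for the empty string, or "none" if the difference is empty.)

The string aba is accepted by M1 but not by M2.
No shorter string lies in the difference, and aba is the lexicographically first length-3 string in L(M1) \ L(M2).

aba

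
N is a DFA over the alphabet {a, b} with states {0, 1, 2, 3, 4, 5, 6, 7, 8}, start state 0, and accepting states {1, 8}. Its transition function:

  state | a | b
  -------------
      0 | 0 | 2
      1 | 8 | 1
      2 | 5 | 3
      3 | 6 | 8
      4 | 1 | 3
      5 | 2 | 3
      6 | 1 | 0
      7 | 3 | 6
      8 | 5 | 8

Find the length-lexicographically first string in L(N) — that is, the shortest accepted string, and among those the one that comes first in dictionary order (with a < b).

bbb

A breadth-first search from 0 reaches an accepting state first via the path 0 → 2 → 3 → 8 on input bbb.
No string of length < 3 is accepted (BFS exhausts all shorter strings without reaching an accepting state), and bbb is the lexicographically least accepting string of length 3.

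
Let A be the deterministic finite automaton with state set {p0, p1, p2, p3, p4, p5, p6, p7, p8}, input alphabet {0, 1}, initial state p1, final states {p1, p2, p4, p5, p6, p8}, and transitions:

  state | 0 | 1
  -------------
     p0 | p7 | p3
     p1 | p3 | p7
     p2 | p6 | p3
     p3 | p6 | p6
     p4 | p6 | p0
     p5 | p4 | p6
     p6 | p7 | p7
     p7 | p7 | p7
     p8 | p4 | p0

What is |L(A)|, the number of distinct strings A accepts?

3

The useful subgraph on states {p1, p3, p6} is acyclic, so L(A) is finite; the longest accepting path visits 3 useful states, giving maximum string length 2.
Counting accepting paths from p1 by length: 1 of length 0, 2 of length 2. Total 3.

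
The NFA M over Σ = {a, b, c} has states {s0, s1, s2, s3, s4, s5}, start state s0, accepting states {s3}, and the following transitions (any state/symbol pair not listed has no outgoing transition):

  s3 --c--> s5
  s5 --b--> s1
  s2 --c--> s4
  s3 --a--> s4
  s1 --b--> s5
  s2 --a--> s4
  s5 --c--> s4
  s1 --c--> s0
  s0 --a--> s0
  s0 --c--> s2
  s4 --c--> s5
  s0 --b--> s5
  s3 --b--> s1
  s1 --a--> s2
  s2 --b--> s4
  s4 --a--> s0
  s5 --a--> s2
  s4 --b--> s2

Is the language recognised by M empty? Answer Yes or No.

Yes

The states reachable from the start state are {s0, s1, s2, s4, s5}.
None of the accepting states {s3} is reachable, so no string is accepted and L(M) = ∅.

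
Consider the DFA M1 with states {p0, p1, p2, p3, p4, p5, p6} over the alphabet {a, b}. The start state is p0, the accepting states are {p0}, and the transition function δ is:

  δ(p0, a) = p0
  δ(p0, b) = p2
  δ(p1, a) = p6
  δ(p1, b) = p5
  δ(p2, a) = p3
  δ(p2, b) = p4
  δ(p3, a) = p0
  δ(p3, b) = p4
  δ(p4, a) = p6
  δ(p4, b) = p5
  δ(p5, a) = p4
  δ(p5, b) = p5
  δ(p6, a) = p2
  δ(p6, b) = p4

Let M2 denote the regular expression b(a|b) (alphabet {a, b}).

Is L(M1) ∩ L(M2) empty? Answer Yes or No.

Converting the expression M2 to a DFA (subset construction, then merging equivalent states) gives the minimal DFA with states {r0, r1, r2, r3}, start state r0, accepting states {r3} and transitions r0: a→r1, b→r2; r1: a→r1, b→r1; r2: a→r3, b→r3; r3: a→r1, b→r1.
Exploring the product automaton M1 × M2 from the start pair (p0, r0), following both machines on each input symbol, reaches 10 state pairs: (p0, r0), (p0, r1), (p2, r2), (p2, r1), (p3, r3), (p4, r3), (p3, r1), (p4, r1), (p6, r1), (p5, r1).
M1 accepts in {p0} and M2 accepts in {r3}; no reachable pair has both components accepting, so no string drives both machines to acceptance simultaneously and L(M1) ∩ L(M2) = ∅.
So no string is accepted by both, and the intersection is empty.

Yes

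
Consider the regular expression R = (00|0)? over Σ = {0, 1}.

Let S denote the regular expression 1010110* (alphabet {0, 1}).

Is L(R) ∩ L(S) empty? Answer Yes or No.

Yes

Converting the expression R to a DFA (subset construction, then merging equivalent states) gives the minimal DFA with states {r0, r1, r2, r3}, start state r0, accepting states {r0, r1, r3} and transitions r0: 0→r1, 1→r2; r1: 0→r3, 1→r2; r2: 0→r2, 1→r2; r3: 0→r2, 1→r2.
Converting the expression S to a DFA (subset construction, then merging equivalent states) gives the minimal DFA with states {s0, s1, s2, s3, s4, s5, s6, s7}, start state s0, accepting states {s7} and transitions s0: 0→s1, 1→s2; s1: 0→s1, 1→s1; s2: 0→s3, 1→s1; s3: 0→s1, 1→s4; s4: 0→s5, 1→s1; s5: 0→s1, 1→s6; s6: 0→s1, 1→s7; s7: 0→s7, 1→s1.
Exploring the product automaton R × S from the start pair (r0, s0), following both machines on each input symbol, reaches 10 state pairs: (r0, s0), (r1, s1), (r2, s2), (r3, s1), (r2, s1), (r2, s3), (r2, s4), (r2, s5), (r2, s6), (r2, s7).
R accepts in {r0, r1, r3} and S accepts in {s7}; no reachable pair has both components accepting, so no string drives both machines to acceptance simultaneously and L(R) ∩ L(S) = ∅.
So no string is accepted by both, and the intersection is empty.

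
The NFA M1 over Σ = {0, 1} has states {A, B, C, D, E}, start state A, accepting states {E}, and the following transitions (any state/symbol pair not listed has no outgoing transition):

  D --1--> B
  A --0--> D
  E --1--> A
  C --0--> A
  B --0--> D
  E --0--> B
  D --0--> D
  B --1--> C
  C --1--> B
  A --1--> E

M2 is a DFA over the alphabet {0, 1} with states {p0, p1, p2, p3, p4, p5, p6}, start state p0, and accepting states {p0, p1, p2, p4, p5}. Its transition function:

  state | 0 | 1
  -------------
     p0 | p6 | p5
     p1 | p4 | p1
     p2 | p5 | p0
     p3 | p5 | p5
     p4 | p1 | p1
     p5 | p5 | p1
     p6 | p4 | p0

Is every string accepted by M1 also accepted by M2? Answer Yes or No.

Yes

Exploring the product automaton M1 × M2 from the start pair (A, p0), following both machines on each input symbol, reaches 16 state pairs: (A, p0), (D, p6), (E, p5), (D, p4), (B, p0), (B, p5), (A, p1), (D, p1), (B, p1), (C, p5), (D, p5), (C, p1), (E, p1), (A, p5), (A, p4), (B, p4).
M1 accepts in {E} and M2 accepts in {p0, p1, p2, p4, p5}. The reachable pairs whose M1-component is accepting are (E, p5), (E, p1); in each of them the M2-component is accepting too, so the product for L(M1) \ L(M2) (M1-component accepting, M2-component rejecting) has no reachable accepting pair and the difference is empty.
Hence every string in L(M1) is also in L(M2).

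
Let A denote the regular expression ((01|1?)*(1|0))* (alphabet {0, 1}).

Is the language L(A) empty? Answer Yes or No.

The empty string ε matches the expression, so it belongs to L(A).
Since L(A) contains at least one string, it is not empty.

No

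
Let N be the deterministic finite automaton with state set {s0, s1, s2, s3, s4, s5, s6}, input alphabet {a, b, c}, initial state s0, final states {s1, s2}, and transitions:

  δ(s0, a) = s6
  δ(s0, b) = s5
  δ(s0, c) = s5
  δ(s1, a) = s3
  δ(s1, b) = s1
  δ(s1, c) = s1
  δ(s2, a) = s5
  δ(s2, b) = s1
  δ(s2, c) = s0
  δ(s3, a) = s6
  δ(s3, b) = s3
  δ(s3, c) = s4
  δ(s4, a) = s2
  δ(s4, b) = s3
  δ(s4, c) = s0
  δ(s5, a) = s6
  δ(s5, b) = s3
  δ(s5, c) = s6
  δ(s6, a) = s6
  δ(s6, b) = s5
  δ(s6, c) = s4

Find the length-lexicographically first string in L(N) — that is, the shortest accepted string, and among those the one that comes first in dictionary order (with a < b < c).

A breadth-first search from s0 reaches an accepting state first via the path s0 → s6 → s4 → s2 on input aca.
No string of length < 3 is accepted (BFS exhausts all shorter strings without reaching an accepting state), and aca is the lexicographically least accepting string of length 3.

aca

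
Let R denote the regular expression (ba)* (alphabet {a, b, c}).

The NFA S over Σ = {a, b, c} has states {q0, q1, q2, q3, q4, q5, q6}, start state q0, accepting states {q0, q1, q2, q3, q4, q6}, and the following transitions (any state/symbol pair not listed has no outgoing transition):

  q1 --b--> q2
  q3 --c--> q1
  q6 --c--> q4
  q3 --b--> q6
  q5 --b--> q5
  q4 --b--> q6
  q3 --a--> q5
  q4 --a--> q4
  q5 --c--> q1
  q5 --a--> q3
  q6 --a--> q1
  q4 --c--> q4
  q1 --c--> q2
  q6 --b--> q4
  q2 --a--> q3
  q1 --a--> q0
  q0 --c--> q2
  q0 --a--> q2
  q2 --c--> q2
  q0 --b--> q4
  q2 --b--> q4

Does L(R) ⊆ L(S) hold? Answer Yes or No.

Yes

Converting the expression R to a DFA (subset construction, then merging equivalent states) gives the minimal DFA with states {r0, r1, r2}, start state r0, accepting states {r0} and transitions r0: a→r1, b→r2, c→r1; r1: a→r1, b→r1, c→r1; r2: a→r0, b→r1, c→r1.
Exploring the product automaton R × S from the start pair (r0, q0), following both machines on each input symbol, reaches 14 state pairs: (r0, q0), (r1, q2), (r2, q4), (r1, q3), (r1, q4), (r0, q4), (r1, q6), (r1, q5), (r1, q1), (r2, q6), (r1, q0), (r0, q1), (r2, q2), (r0, q3).
R accepts in {r0} and S accepts in {q0, q1, q2, q3, q4, q6}. The reachable pairs whose R-component is accepting are (r0, q0), (r0, q4), (r0, q1), (r0, q3); in each of them the S-component is accepting too, so the product for L(R) \ L(S) (R-component accepting, S-component rejecting) has no reachable accepting pair and the difference is empty.
Hence every string in L(R) is also in L(S).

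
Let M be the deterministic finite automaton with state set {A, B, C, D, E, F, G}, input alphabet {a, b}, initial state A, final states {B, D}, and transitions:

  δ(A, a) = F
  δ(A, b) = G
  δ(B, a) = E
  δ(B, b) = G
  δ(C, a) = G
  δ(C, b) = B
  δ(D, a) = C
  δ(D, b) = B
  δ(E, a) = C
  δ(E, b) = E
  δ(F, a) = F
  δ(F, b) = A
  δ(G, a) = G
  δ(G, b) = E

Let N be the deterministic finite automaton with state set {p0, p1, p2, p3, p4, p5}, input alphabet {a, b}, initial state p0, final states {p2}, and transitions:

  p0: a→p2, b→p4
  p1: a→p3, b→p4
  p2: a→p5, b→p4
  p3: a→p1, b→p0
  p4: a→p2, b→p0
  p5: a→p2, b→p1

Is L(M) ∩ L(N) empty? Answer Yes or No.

Exploring the product automaton M × N from the start pair (A, p0), following both machines on each input symbol, reaches 25 state pairs: (A, p0), (F, p2), (G, p4), (F, p5), (A, p4), (G, p2), (E, p0), (A, p1), (G, p0), (G, p5), (E, p4), (C, p2), (F, p3), (E, p1), (B, p4), (F, p1), (C, p3), (E, p2), (G, p1), (B, p0), (C, p5), (G, p3), (B, p1), (E, p3), (C, p1).
M accepts in {B, D} and N accepts in {p2}; no reachable pair has both components accepting, so no string drives both machines to acceptance simultaneously and L(M) ∩ L(N) = ∅.
So no string is accepted by both, and the intersection is empty.

Yes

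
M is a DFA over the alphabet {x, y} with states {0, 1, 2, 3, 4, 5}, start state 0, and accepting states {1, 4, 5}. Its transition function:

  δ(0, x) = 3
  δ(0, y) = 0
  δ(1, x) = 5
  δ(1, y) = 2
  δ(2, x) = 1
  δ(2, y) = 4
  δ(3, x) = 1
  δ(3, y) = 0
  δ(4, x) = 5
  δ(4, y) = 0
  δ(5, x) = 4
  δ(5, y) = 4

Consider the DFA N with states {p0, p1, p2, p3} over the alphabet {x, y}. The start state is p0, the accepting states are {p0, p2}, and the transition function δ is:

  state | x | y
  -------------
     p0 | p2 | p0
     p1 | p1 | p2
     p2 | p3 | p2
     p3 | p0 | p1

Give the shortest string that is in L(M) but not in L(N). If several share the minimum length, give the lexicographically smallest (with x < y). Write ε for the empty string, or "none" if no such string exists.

xx

The string xx is accepted by M but not by N.
No shorter string lies in the difference, and xx is the lexicographically first length-2 string in L(M) \ L(N).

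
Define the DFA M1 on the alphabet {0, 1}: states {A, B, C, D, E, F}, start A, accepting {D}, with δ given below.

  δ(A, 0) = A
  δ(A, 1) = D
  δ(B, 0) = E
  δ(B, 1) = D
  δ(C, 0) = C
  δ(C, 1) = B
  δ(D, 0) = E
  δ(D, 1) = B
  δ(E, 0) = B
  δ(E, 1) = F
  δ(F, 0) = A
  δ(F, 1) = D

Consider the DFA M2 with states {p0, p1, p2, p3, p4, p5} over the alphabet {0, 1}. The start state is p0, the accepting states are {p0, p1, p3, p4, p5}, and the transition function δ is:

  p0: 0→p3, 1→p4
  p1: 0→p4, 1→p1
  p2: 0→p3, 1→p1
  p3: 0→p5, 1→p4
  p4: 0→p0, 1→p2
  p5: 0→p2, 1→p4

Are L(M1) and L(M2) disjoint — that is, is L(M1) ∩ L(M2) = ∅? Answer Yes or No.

No

The string 1 is accepted by both M1 and M2.
Hence L(M1) ∩ L(M2) ≠ ∅.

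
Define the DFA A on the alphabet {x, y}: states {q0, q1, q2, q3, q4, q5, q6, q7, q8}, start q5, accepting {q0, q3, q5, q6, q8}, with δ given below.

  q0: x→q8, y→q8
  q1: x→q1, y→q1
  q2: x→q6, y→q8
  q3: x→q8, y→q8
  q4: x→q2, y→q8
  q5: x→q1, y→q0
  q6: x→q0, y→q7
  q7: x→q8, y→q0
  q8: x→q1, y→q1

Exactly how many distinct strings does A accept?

4

The useful subgraph on states {q0, q5, q8} is acyclic, so L(A) is finite; the longest accepting path visits 3 useful states, giving maximum string length 2.
Counting accepting paths from q5 by length: 1 of length 0, 1 of length 1, 2 of length 2. Total 4.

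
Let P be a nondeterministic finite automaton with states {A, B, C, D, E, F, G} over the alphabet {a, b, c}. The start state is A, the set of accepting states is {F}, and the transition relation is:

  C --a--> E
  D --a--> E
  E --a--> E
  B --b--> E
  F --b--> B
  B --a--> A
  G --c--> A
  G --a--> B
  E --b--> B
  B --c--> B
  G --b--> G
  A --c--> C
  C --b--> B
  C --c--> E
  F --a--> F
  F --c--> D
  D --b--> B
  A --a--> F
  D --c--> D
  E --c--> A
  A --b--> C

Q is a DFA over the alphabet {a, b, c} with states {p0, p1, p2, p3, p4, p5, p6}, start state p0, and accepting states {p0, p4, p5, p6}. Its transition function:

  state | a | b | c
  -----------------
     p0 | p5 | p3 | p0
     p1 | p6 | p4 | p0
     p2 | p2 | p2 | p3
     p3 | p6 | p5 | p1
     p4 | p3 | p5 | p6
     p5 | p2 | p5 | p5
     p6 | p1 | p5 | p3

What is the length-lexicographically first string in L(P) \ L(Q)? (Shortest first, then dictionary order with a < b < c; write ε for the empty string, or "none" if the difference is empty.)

aa

The string aa is accepted by P but not by Q.
No shorter string lies in the difference, and aa is the lexicographically first length-2 string in L(P) \ L(Q).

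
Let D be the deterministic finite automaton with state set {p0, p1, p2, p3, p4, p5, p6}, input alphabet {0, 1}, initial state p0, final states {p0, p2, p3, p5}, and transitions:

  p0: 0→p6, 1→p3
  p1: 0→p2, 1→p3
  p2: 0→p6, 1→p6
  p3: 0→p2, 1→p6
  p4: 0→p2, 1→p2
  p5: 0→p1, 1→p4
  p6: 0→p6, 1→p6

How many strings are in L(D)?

The useful subgraph on states {p0, p2, p3} is acyclic, so L(D) is finite; the longest accepting path visits 3 useful states, giving maximum string length 2.
Counting accepting paths from p0 by length: 1 of length 0, 1 of length 1, 1 of length 2. Total 3.

3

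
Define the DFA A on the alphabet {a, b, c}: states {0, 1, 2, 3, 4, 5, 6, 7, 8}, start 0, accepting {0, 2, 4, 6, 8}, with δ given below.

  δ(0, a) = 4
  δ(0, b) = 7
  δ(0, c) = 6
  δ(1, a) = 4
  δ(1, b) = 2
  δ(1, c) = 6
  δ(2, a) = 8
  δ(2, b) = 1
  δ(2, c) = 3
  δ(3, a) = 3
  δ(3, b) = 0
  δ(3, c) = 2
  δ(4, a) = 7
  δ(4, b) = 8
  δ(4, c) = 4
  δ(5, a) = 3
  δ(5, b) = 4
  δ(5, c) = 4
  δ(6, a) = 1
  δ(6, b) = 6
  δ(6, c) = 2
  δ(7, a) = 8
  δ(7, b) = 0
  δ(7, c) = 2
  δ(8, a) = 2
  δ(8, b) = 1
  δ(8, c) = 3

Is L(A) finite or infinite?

State 8 is reachable from the start and can reach an accepting state, and it lies on the cycle 8 → 1 → 2 → 8.
Traversing that cycle any number of times yields accepted strings of unbounded length, so the language is infinite.

infinite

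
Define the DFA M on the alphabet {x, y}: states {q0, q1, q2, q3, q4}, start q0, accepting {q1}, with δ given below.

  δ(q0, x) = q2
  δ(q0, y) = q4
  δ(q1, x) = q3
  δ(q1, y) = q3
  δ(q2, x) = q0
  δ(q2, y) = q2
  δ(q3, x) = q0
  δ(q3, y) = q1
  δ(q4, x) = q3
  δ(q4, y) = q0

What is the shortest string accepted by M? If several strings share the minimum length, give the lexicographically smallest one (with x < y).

yxy

A breadth-first search from q0 reaches an accepting state first via the path q0 → q4 → q3 → q1 on input yxy.
No string of length < 3 is accepted (BFS exhausts all shorter strings without reaching an accepting state), and yxy is the lexicographically least accepting string of length 3.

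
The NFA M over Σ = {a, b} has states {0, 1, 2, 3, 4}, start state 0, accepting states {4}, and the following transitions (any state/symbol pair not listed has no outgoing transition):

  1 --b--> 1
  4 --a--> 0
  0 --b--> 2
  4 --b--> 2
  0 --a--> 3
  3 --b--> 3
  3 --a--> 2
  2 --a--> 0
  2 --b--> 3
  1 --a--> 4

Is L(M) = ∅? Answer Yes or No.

The states reachable from the start state are {0, 2, 3}.
None of the accepting states {4} is reachable, so no string is accepted and L(M) = ∅.

Yes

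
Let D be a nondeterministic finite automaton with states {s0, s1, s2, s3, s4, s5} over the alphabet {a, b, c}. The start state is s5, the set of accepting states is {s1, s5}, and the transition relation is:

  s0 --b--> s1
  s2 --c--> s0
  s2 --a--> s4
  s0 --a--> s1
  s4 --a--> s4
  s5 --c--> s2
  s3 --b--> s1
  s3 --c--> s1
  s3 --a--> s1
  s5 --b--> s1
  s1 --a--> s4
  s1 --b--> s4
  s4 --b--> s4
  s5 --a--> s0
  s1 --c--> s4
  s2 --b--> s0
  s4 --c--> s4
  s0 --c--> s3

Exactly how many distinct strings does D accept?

17

The useful subgraph on states {s0, s1, s2, s3, s5} is acyclic, so L(D) is finite; the longest accepting path visits 5 useful states, giving maximum string length 4.
Counting accepting paths from s5 by length: 1 of length 0, 1 of length 1, 2 of length 2, 7 of length 3, 6 of length 4. Total 17.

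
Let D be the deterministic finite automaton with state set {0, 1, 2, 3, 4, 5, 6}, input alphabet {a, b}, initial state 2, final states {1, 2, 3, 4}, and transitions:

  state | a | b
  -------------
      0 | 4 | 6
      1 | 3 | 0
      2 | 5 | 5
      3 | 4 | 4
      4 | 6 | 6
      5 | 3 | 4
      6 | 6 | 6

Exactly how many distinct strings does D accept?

9

The useful subgraph on states {2, 3, 4, 5} is acyclic, so L(D) is finite; the longest accepting path visits 4 useful states, giving maximum string length 3.
Counting accepting paths from 2 by length: 1 of length 0, 4 of length 2, 4 of length 3. Total 9.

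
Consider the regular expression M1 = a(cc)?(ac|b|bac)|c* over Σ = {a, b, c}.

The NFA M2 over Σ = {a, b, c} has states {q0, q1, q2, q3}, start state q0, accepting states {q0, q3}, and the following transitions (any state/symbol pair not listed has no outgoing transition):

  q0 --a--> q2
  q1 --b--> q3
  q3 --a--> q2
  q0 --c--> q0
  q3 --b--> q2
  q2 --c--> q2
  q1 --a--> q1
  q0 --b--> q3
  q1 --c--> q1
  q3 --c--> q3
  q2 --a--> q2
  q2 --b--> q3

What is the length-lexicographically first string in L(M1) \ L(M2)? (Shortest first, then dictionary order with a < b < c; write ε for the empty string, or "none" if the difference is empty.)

The string aac is accepted by M1 but not by M2.
No shorter string lies in the difference, and aac is the lexicographically first length-3 string in L(M1) \ L(M2).

aac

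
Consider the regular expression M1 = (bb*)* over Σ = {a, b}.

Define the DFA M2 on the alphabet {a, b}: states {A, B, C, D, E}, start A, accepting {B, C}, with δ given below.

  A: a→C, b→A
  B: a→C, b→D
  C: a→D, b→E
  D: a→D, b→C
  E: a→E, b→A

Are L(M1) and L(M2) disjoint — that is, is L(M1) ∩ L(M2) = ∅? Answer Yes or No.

Converting the expression M1 to a DFA (subset construction, then merging equivalent states) gives the minimal DFA with states {r0, r1}, start state r0, accepting states {r0} and transitions r0: a→r1, b→r0; r1: a→r1, b→r1.
Exploring the product automaton M1 × M2 from the start pair (r0, A), following both machines on each input symbol, reaches 5 state pairs: (r0, A), (r1, C), (r1, D), (r1, E), (r1, A).
M1 accepts in {r0} and M2 accepts in {B, C}; no reachable pair has both components accepting, so no string drives both machines to acceptance simultaneously and L(M1) ∩ L(M2) = ∅.
So no string is accepted by both, and the intersection is empty.

Yes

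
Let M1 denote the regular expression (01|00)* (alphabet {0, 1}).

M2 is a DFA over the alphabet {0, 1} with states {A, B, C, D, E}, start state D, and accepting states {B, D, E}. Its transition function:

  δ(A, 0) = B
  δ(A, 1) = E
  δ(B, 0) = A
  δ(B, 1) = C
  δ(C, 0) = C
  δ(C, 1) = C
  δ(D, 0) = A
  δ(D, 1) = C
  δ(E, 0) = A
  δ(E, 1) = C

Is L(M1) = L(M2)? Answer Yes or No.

Converting the expression M1 to a DFA (subset construction, then merging equivalent states) gives the minimal DFA with states {r0, r1, r2}, start state r0, accepting states {r0} and transitions r0: 0→r1, 1→r2; r1: 0→r0, 1→r0; r2: 0→r2, 1→r2.
Exploring the product automaton M1 × M2 from the start pair (r0, D), following both machines on each input symbol, reaches 5 state pairs: (r0, D), (r1, A), (r2, C), (r0, B), (r0, E).
M1 accepts in {r0} and M2 accepts in {B, D, E}. In every reachable pair the two components are either both accepting — (r0, D), (r0, B), (r0, E) — or both non-accepting, so no string is accepted by exactly one of the machines: L(M1) \ L(M2) and L(M2) \ L(M1) are both empty.
Hence every string is accepted by M1 iff it is accepted by M2, and the two languages coincide.

Yes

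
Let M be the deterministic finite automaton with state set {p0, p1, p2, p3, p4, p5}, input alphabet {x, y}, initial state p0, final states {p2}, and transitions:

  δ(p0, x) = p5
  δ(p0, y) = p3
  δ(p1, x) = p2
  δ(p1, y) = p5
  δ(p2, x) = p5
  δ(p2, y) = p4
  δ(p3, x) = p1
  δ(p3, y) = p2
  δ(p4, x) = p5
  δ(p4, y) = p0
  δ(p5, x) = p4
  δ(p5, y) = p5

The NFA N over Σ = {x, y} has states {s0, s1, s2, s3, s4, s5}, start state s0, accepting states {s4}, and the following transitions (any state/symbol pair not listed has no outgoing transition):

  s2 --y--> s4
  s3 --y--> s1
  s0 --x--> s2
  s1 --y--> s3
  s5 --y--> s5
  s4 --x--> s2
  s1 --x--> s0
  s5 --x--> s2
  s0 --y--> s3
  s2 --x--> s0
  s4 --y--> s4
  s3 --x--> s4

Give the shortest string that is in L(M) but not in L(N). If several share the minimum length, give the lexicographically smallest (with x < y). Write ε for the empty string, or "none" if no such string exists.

yy

The string yy is accepted by M but not by N.
No shorter string lies in the difference, and yy is the lexicographically first length-2 string in L(M) \ L(N).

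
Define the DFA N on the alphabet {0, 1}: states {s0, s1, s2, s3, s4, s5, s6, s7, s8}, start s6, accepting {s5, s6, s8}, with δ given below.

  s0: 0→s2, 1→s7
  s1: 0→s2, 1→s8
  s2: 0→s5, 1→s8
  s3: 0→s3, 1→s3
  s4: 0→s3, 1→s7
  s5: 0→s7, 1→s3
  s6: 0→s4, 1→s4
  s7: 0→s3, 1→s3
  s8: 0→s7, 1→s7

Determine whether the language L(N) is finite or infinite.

The useful states (reachable from s6 and able to reach an accepting state) are {s6}.
Restricted to these states the transition graph has no cycle, so every accepting path has bounded length and L is finite.

finite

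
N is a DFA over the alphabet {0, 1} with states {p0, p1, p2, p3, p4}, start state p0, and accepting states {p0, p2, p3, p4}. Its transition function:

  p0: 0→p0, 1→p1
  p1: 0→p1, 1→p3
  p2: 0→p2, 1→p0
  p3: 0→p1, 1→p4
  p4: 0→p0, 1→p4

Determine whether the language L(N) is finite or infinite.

infinite

State p0 is reachable from the start and can reach an accepting state, and it lies on the cycle p0 → p0.
Traversing that cycle any number of times yields accepted strings of unbounded length, so the language is infinite.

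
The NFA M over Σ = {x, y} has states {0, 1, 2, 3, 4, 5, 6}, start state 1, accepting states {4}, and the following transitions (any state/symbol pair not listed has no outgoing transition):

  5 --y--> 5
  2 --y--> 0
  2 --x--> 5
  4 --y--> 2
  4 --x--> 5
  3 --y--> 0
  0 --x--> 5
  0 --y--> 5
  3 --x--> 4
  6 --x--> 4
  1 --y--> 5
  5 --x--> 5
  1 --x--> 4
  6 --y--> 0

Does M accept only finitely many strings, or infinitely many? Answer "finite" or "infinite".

finite

The useful states (reachable from 1 and able to reach an accepting state) are {1, 4}.
Restricted to these states the transition graph has no cycle, so every accepting path has bounded length and L is finite.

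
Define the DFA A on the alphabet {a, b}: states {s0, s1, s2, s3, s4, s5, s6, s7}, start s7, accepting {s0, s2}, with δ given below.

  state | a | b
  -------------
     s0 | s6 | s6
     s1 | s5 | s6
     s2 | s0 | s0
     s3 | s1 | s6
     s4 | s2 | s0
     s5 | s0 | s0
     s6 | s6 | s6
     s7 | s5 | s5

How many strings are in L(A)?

4

The useful subgraph on states {s0, s5, s7} is acyclic, so L(A) is finite; the longest accepting path visits 3 useful states, giving maximum string length 2.
Counting accepting paths from s7 by length: 4 of length 2. Total 4.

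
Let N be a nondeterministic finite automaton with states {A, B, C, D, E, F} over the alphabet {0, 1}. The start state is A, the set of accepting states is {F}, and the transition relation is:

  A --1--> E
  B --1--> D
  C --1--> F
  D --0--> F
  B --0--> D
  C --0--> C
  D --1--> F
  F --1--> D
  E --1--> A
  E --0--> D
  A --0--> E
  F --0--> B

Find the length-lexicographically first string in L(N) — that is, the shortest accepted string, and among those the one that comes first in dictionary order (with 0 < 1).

000

A breadth-first search from A reaches an accepting state first via the path A → E → D → F on input 000.
No string of length < 3 is accepted (BFS exhausts all shorter strings without reaching an accepting state), and 000 is the lexicographically least accepting string of length 3.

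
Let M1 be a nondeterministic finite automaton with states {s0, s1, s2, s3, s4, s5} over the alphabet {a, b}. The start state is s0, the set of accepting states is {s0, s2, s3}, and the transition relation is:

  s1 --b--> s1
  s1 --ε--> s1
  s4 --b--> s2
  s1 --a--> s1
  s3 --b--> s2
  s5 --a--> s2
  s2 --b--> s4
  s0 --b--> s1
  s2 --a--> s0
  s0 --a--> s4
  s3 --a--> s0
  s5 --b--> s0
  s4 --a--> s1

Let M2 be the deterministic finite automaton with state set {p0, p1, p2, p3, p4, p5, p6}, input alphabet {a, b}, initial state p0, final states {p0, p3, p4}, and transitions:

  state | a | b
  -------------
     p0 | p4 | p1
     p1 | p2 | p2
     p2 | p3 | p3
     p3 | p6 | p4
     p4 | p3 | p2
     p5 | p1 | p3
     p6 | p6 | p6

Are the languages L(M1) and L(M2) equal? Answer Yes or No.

No

The string ab is accepted by M1 but rejected by M2.
So L(M1) ≠ L(M2).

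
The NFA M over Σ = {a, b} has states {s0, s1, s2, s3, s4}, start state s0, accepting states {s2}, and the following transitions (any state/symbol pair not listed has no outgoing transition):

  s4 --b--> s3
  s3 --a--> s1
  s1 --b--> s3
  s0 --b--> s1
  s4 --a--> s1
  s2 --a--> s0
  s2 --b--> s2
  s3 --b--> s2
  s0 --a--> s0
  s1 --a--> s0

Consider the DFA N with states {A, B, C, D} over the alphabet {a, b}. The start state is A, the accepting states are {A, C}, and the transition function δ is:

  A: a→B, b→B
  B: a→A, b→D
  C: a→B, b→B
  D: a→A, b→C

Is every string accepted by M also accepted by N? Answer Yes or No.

The string abbb is in L(M) but not in L(N).
So L(M) ⊄ L(N).

No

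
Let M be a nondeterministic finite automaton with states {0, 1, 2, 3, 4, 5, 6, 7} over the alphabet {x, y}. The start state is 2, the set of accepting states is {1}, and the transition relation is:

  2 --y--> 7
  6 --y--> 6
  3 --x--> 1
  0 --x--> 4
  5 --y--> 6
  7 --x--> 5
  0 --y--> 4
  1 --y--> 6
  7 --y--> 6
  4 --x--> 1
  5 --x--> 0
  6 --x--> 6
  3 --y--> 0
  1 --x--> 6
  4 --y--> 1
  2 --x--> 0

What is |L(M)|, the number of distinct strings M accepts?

The useful subgraph on states {0, 1, 2, 4, 5, 7} is acyclic, so L(M) is finite; the longest accepting path visits 6 useful states, giving maximum string length 5.
Counting accepting paths from 2 by length: 4 of length 3, 4 of length 5. Total 8.

8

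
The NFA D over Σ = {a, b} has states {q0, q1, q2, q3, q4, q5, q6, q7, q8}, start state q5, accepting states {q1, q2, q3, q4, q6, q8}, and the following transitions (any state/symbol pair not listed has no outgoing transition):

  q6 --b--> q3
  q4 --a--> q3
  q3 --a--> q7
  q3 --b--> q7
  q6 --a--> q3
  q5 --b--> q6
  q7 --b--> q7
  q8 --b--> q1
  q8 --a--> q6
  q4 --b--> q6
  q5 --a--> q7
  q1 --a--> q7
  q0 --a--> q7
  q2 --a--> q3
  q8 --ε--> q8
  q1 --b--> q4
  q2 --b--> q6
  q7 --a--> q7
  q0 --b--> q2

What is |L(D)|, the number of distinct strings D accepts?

The useful subgraph on states {q3, q5, q6} is acyclic, so L(D) is finite; the longest accepting path visits 3 useful states, giving maximum string length 2.
Counting accepting paths from q5 by length: 1 of length 1, 2 of length 2. Total 3.

3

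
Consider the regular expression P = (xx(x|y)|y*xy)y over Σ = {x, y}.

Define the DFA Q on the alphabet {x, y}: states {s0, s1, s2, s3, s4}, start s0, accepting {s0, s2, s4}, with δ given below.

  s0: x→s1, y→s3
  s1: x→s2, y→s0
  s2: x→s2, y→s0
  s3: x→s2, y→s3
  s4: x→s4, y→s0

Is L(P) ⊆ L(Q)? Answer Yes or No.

The string xyy is in L(P) but not in L(Q).
So L(P) ⊄ L(Q).

No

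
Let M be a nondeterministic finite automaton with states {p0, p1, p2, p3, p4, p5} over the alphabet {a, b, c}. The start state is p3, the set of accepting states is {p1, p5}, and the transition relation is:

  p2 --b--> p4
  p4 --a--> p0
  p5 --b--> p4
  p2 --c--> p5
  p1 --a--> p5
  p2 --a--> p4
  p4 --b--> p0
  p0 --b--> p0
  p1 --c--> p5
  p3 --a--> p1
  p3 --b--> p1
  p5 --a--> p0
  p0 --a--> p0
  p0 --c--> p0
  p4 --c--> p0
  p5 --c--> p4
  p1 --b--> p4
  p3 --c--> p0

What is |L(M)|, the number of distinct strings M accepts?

6

The useful subgraph on states {p1, p3, p5} is acyclic, so L(M) is finite; the longest accepting path visits 3 useful states, giving maximum string length 2.
Counting accepting paths from p3 by length: 2 of length 1, 4 of length 2. Total 6.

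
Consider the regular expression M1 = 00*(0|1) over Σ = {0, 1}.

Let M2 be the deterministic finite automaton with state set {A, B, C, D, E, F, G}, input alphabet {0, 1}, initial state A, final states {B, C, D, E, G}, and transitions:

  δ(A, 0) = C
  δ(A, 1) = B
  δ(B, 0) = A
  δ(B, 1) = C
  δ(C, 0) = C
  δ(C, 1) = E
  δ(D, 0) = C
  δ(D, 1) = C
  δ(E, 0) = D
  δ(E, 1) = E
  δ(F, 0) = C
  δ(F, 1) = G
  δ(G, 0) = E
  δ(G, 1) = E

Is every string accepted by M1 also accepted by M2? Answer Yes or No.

Yes

Converting the expression M1 to a DFA (subset construction, then merging equivalent states) gives the minimal DFA with states {r0, r1, r2, r3, r4}, start state r0, accepting states {r3, r4} and transitions r0: 0→r1, 1→r2; r1: 0→r3, 1→r4; r2: 0→r2, 1→r2; r3: 0→r3, 1→r4; r4: 0→r2, 1→r2.
Exploring the product automaton M1 × M2 from the start pair (r0, A), following both machines on each input symbol, reaches 9 state pairs: (r0, A), (r1, C), (r2, B), (r3, C), (r4, E), (r2, A), (r2, C), (r2, D), (r2, E).
M1 accepts in {r3, r4} and M2 accepts in {B, C, D, E, G}. The reachable pairs whose M1-component is accepting are (r3, C), (r4, E); in each of them the M2-component is accepting too, so the product for L(M1) \ L(M2) (M1-component accepting, M2-component rejecting) has no reachable accepting pair and the difference is empty.
Hence every string in L(M1) is also in L(M2).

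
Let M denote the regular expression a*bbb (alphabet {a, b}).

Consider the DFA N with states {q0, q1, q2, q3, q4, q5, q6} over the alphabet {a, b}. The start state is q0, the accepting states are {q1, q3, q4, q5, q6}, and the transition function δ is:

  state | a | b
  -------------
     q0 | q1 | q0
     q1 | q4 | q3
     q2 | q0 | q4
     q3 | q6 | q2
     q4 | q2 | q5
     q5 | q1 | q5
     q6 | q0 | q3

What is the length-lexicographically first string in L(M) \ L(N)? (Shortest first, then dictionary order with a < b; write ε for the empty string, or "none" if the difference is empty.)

bbb

The string bbb is accepted by M but not by N.
No shorter string lies in the difference, and bbb is the lexicographically first length-3 string in L(M) \ L(N).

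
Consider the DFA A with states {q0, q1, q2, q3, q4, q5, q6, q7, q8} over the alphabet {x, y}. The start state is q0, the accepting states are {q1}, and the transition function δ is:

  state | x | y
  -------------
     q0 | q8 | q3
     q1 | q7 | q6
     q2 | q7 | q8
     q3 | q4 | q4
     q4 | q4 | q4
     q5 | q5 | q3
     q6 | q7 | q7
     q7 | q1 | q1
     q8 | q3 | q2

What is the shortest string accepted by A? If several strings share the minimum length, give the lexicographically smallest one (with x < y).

A breadth-first search from q0 reaches an accepting state first via the path q0 → q8 → q2 → q7 → q1 on input xyxx.
No string of length < 4 is accepted (BFS exhausts all shorter strings without reaching an accepting state), and xyxx is the lexicographically least accepting string of length 4.

xyxx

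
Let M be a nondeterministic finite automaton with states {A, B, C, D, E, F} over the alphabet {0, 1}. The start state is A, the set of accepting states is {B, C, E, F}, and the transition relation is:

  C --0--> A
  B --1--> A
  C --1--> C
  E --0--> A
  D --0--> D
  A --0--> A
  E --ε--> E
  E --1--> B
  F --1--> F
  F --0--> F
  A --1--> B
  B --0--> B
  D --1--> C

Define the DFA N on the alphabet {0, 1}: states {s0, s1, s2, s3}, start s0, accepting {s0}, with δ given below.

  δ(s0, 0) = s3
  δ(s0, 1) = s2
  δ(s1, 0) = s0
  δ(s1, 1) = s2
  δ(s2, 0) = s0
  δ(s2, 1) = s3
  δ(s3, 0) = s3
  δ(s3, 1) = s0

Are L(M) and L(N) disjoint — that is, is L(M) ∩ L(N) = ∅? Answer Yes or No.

The string 01 is accepted by both M and N.
Hence L(M) ∩ L(N) ≠ ∅.

No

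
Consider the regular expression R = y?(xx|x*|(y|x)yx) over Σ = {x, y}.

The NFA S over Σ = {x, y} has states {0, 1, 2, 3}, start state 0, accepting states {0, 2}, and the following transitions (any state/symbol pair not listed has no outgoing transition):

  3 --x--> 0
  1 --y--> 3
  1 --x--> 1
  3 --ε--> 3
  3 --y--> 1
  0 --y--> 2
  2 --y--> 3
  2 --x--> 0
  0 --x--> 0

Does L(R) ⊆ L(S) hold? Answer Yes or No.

No

The string yyyx is in L(R) but not in L(S).
So L(R) ⊄ L(S).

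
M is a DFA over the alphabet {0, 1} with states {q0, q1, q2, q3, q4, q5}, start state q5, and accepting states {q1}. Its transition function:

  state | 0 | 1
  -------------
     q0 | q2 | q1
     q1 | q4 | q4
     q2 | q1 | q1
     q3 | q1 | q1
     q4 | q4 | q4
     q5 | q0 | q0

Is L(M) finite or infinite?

finite

The useful states (reachable from q5 and able to reach an accepting state) are {q0, q1, q2, q5}.
Restricted to these states the transition graph has no cycle, so every accepting path has bounded length and L is finite.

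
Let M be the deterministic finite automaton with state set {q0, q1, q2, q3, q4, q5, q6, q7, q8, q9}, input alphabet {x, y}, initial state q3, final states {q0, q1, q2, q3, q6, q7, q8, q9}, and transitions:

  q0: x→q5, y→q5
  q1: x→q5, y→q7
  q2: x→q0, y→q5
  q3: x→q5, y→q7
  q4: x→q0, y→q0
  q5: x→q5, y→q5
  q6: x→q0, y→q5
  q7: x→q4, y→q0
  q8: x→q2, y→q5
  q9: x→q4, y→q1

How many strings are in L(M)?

5

The useful subgraph on states {q0, q3, q4, q7} is acyclic, so L(M) is finite; the longest accepting path visits 4 useful states, giving maximum string length 3.
Counting accepting paths from q3 by length: 1 of length 0, 1 of length 1, 1 of length 2, 2 of length 3. Total 5.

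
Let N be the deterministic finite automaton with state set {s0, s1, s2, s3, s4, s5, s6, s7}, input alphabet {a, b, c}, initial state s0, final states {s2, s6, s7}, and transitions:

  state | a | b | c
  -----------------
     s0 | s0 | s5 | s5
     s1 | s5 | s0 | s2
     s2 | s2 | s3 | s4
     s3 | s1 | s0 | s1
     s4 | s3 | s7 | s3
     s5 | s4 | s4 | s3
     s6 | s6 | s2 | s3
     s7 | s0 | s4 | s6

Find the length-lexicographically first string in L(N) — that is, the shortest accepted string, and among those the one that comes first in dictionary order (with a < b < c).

A breadth-first search from s0 reaches an accepting state first via the path s0 → s5 → s4 → s7 on input bab.
No string of length < 3 is accepted (BFS exhausts all shorter strings without reaching an accepting state), and bab is the lexicographically least accepting string of length 3.

bab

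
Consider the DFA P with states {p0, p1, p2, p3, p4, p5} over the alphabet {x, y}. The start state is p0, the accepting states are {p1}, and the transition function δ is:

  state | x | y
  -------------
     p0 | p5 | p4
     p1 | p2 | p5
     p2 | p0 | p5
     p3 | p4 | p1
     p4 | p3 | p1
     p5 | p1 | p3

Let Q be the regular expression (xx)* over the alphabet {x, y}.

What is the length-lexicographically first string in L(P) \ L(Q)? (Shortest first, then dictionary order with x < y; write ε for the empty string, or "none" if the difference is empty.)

yy

The string yy is accepted by P but not by Q.
No shorter string lies in the difference, and yy is the lexicographically first length-2 string in L(P) \ L(Q).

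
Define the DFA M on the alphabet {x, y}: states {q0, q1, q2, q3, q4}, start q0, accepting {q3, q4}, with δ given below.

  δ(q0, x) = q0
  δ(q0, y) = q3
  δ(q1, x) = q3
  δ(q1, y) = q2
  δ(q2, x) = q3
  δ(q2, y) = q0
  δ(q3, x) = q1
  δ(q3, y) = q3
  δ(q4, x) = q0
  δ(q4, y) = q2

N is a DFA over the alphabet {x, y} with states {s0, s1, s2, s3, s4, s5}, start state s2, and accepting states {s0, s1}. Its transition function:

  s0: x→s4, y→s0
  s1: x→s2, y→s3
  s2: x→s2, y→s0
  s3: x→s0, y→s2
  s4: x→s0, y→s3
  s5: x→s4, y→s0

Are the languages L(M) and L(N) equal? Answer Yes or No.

Yes

Exploring the product automaton M × N from the start pair (q0, s2), following both machines on each input symbol, reaches 4 state pairs: (q0, s2), (q3, s0), (q1, s4), (q2, s3).
M accepts in {q3, q4} and N accepts in {s0, s1}. In every reachable pair the two components are either both accepting — (q3, s0) — or both non-accepting, so no string is accepted by exactly one of the machines: L(M) \ L(N) and L(N) \ L(M) are both empty.
Hence every string is accepted by M iff it is accepted by N, and the two languages coincide.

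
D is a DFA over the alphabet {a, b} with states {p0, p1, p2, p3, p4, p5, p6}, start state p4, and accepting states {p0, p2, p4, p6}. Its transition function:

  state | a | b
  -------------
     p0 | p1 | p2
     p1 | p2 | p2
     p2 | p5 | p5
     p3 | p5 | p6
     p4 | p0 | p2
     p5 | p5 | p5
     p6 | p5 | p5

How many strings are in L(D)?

The useful subgraph on states {p0, p1, p2, p4} is acyclic, so L(D) is finite; the longest accepting path visits 4 useful states, giving maximum string length 3.
Counting accepting paths from p4 by length: 1 of length 0, 2 of length 1, 1 of length 2, 2 of length 3. Total 6.

6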